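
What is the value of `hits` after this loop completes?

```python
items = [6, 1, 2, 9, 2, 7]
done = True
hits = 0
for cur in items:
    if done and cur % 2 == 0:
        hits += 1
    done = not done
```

Count even values at even positions
`hits` takes the values: 0 → 1 → 2 → 3

Answer: 3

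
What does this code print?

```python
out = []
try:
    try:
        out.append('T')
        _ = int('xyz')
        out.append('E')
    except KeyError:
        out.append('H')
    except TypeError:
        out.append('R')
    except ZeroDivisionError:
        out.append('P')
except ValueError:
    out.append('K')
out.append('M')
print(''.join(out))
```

Execution trace: 'T' (try body) → 'K' (outer except ValueError) → 'M' (after the try/except). Output: TKM

Answer: TKM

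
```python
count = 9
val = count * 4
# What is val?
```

Trace:
`count = 9` → count = 9
`val = count * 4` → val = 36
So val = 36

Answer: 36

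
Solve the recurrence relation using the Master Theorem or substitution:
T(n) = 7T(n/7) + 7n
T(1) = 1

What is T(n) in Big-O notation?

By Master Theorem: a=7, b=7, f(n)=7n. Since log_7(7) = 1 and f(n) = Θ(n^1), Case 2 applies. T(n) = O(n log n).

Answer: O(n log n)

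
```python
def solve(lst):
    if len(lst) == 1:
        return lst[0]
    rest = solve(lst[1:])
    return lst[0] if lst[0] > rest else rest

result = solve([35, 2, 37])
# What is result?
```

Recursive max over [35, 2, 37] = 37

Answer: 37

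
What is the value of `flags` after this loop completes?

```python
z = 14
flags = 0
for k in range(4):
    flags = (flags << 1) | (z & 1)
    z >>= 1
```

Reverse lowest 4 bits of 14
`flags` takes the values: 0 → 1 → 3 → 7

Answer: 7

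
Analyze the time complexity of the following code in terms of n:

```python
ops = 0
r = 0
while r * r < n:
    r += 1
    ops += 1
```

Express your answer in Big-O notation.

Each loop level contributes: √n. Multiplying the contributions gives O(√n).

Answer: O(√n)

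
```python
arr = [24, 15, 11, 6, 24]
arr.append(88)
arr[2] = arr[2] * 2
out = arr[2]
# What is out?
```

Trace:
`arr = [24, 15, 11, 6, 24]` → arr = [24, 15, 11, 6, 24]
`arr.append(88)` → arr = [24, 15, 11, 6, 24, 88]
`arr[2] = arr[2] * 2` → arr = [24, 15, 22, 6, 24, 88]
`out = arr[2]` → out = 22
So out = 22

Answer: 22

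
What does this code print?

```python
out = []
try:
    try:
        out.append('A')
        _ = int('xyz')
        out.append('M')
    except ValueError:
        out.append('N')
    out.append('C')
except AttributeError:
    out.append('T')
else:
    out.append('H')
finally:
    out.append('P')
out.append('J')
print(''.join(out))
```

Execution trace: 'A' (inner try body) → 'N' (inner except ValueError) → 'C' (try body, no exception) → 'H' (else) → 'P' (finally) → 'J' (after the try/except). Output: ANCHPJ

Answer: ANCHPJ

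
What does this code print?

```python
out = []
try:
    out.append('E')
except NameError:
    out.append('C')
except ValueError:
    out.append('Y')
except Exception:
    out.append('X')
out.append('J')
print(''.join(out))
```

Execution trace: 'E' (try body, no exception) → 'J' (after the try/except). Output: EJ

Answer: EJ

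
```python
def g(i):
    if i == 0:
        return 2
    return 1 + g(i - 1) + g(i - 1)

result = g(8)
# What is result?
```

g(i) = 1 + 2·g(i-1), g(0)=2. Closed form: (2+1)·2^8 - 1 = 767.

Answer: 767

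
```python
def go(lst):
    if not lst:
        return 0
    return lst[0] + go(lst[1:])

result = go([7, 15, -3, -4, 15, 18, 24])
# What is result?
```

7 + 15 + (-3) + (-4) + 15 + 18 + 24 + 0 = 72

Answer: 72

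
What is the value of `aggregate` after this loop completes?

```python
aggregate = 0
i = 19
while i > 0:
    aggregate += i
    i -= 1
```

Sum 19 down to 1
`aggregate` takes the values: 0 → 19 → 37 → 54 → 70 → 85 → 99 → 112 → 124 → 135 → 145 → 154 → 162 → 169 → 175 → 180 → 184 → 187 → 189 → 190

Answer: 190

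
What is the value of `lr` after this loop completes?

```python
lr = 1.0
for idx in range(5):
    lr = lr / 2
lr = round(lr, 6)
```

Halving LR 5 times: 1 / 2^5
`lr` takes the values: 1.0 → 0.5 → 0.25 → 0.125 → 0.0625 → 0.03125

Answer: 0.03125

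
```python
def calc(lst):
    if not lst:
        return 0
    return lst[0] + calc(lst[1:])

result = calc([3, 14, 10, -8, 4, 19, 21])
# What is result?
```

3 + 14 + 10 + (-8) + 4 + 19 + 21 + 0 = 63

Answer: 63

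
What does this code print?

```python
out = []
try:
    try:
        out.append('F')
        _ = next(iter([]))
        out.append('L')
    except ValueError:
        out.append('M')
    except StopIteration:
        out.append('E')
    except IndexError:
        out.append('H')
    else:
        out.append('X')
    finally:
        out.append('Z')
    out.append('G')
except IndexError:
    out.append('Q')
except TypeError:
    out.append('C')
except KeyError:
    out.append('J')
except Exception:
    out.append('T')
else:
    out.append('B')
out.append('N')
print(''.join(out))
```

Execution trace: 'F' (inner try body) → 'E' (inner except StopIteration) → 'Z' (inner finally) → 'G' (try body, no exception) → 'B' (else) → 'N' (after the try/except). Output: FEZGBN

Answer: FEZGBN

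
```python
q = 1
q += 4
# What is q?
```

Trace:
`q = 1` → q = 1
`q += 4` → q = 5
So q = 5

Answer: 5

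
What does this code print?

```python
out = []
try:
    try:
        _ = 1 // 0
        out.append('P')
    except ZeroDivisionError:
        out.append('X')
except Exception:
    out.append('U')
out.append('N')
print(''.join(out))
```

Execution trace: 'X' (inner except ZeroDivisionError) → 'N' (after the try/except). Output: XN

Answer: XN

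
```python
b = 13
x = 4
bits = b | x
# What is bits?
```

Trace:
`b = 13` → b = 13
`x = 4` → x = 4
`bits = b | x` → bits = 13
So bits = 13

Answer: 13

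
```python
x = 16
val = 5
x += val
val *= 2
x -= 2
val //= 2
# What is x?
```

Trace:
`x = 16` → x = 16
`val = 5` → val = 5
`x += val` → x = 21
`val *= 2` → val = 10
`x -= 2` → x = 19
`val //= 2` → val = 5
So x = 19

Answer: 19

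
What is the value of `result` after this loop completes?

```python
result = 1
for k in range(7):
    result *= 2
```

2^7 = 128
`result` takes the values: 1 → 2 → 4 → 8 → 16 → 32 → 64 → 128

Answer: 128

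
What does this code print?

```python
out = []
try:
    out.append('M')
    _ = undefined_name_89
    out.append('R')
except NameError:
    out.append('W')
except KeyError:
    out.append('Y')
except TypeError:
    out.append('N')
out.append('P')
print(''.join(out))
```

Execution trace: 'M' (try body) → 'W' (except NameError) → 'P' (after the try/except). Output: MWP

Answer: MWP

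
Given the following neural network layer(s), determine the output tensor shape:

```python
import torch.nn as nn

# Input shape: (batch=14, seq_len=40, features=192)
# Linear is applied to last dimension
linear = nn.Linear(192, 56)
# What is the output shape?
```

Input: (14, 40, 192) -> Output: (14, 40, 56)

Answer: (14, 40, 56)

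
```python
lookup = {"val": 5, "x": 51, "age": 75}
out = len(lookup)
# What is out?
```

Trace:
`lookup = {"val": 5, "x": 51, "age": 75}` → lookup = {'val': 5, 'x': 51, 'age': 75}
`out = len(lookup)` → out = 3
So out = 3

Answer: 3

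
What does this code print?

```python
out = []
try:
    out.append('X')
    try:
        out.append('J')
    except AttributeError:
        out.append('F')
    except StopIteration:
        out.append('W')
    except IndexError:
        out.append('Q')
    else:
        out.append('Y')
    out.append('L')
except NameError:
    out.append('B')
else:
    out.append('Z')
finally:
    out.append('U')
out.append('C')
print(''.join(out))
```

Execution trace: 'X' (try body) → 'J' (inner try body, no exception) → 'Y' (inner else) → 'L' (try body, no exception) → 'Z' (else) → 'U' (finally) → 'C' (after the try/except). Output: XJYLZUC

Answer: XJYLZUC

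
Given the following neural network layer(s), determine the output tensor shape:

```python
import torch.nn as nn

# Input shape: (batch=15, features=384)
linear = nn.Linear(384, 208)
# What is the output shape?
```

Input: (15, 384) -> Output: (15, 208)

Answer: (15, 208)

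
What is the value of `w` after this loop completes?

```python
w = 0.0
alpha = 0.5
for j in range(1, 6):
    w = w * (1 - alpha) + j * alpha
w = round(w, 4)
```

Moving average with lr=0.5
`w` takes the values: 0.0 → 0.5 → 1.25 → 2.125 → 3.0625 → 4.03125 → 4.0312

Answer: 4.0312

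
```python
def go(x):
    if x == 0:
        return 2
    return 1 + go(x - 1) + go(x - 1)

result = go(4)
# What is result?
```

go(x) = 1 + 2·go(x-1), go(0)=2. Closed form: (2+1)·2^4 - 1 = 47.

Answer: 47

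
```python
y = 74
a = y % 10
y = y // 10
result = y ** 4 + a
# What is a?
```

Trace:
`y = 74` → y = 74
`a = y % 10` → a = 4
`y = y // 10` → y = 7
`result = y ** 4 + a` → result = 2405
So a = 4

Answer: 4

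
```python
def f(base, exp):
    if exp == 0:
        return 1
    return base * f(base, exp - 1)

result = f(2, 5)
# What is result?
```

f(2, 5) = 2 * 2 * 2 * 2 * 2 = 32

Answer: 32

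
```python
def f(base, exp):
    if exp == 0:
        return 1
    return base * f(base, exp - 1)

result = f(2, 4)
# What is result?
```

f(2, 4) = 2 * 2 * 2 * 2 = 16

Answer: 16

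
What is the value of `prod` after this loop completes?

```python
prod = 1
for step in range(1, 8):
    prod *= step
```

7! = 5040
`prod` takes the values: 1 → 2 → 6 → 24 → 120 → 720 → 5040

Answer: 5040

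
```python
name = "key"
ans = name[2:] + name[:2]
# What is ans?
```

Trace:
`name = "key"` → name = 'key'
`ans = name[2:] + name[:2]` → ans = 'yke'
So ans = 'yke'

Answer: 'yke'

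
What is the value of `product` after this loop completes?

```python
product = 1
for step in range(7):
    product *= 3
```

3^7 = 2187
`product` takes the values: 1 → 3 → 9 → 27 → 81 → 243 → 729 → 2187

Answer: 2187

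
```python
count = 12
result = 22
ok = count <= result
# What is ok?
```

Trace:
`count = 12` → count = 12
`result = 22` → result = 22
`ok = count <= result` → ok = True
So ok = True

Answer: True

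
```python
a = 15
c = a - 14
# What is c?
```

Trace:
`a = 15` → a = 15
`c = a - 14` → c = 1
So c = 1

Answer: 1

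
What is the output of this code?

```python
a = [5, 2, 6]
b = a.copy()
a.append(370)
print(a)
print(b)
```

Key concept: list.copy() creates independent copy.
Step by step:
`a = [5, 2, 6]` → a = [5, 2, 6]
`b = a.copy()` → b = [5, 2, 6]
`a.append(370)` → a = [5, 2, 6, 370]
`print(a)` → prints [5, 2, 6, 370]
`print(b)` → prints [5, 2, 6]

Answer:
[5, 2, 6, 370]
[5, 2, 6]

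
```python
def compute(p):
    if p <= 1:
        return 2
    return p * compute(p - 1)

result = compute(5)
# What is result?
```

compute(5) = 5 * 4 * 3 * 2 * 2 = 240

Answer: 240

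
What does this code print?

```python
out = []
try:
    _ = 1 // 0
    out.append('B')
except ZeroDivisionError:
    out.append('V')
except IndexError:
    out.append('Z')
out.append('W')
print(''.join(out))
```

Execution trace: 'V' (except ZeroDivisionError) → 'W' (after the try/except). Output: VW

Answer: VW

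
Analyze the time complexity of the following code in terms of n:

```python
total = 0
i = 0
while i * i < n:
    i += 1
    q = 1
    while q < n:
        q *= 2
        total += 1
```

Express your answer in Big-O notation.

Each loop level contributes: √n × log n. Multiplying the contributions gives O(√n log n).

Answer: O(√n log n)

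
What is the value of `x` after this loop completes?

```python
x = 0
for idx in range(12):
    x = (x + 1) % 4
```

Increment mod 4, 12 times = 0
`x` takes the values: 0 → 1 → 2 → 3 → 0 → 1 → 2 → 3 → 0 → 1 → 2 → 3 → 0

Answer: 0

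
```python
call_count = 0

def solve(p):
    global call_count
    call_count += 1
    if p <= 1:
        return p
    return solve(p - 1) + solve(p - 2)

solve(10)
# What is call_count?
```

Calls(p) = 1 + Calls(p-1) + Calls(p-2); Calls(0)=Calls(1)=1. For p=10 this gives 177.

Answer: 177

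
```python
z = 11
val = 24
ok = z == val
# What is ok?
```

Trace:
`z = 11` → z = 11
`val = 24` → val = 24
`ok = z == val` → ok = False
So ok = False

Answer: False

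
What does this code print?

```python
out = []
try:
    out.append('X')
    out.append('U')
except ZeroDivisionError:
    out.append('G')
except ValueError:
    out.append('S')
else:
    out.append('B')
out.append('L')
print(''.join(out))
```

Execution trace: 'X' (try body) → 'U' (try body, no exception) → 'B' (else) → 'L' (after the try/except). Output: XUBL

Answer: XUBL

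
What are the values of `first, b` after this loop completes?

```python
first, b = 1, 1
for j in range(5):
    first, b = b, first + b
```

Fibonacci: after 5 iterations
`first, b` takes the values: (1, 1) → (1, 2) → (2, 3) → (3, 5) → (5, 8) → (8, 13)

Answer: 8, 13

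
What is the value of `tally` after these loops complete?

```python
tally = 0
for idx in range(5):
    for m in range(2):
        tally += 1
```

5 * 2 = 10
`tally` takes the values: 0 → 1 → 2 → 3 → 4 → 5 → 6 → 7 → 8 → 9 → 10

Answer: 10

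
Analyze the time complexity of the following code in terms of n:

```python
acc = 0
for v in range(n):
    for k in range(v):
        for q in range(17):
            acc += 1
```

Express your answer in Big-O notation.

Each loop level contributes: n × n × 1. Multiplying the contributions gives O(n^2).

Answer: O(n^2)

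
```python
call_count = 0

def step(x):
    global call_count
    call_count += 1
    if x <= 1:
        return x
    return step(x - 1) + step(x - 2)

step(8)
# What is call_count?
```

Calls(x) = 1 + Calls(x-1) + Calls(x-2); Calls(0)=Calls(1)=1. For x=8 this gives 67.

Answer: 67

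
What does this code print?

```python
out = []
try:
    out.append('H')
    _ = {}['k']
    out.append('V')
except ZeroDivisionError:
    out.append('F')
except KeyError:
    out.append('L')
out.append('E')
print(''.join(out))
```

Execution trace: 'H' (try body) → 'L' (except KeyError) → 'E' (after the try/except). Output: HLE

Answer: HLE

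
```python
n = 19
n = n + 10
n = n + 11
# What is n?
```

Trace:
`n = 19` → n = 19
`n = n + 10` → n = 29
`n = n + 11` → n = 40
So n = 40

Answer: 40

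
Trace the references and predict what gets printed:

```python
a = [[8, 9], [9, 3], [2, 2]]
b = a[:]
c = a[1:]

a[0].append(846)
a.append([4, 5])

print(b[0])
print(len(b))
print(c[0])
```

Key concept: slice with nested mutation.
Step by step:
`a = [[8, 9], [9, 3], [2, 2]]` → a = [[8, 9], [9, 3], [2, 2]]
`b = a[:]` → b = [[8, 9], [9, 3], [2, 2]]
`c = a[1:]` → c = [[9, 3], [2, 2]]
`a[0].append(846)` → a = [[8, 9, 846], [9, 3], [2, 2]]; b = [[8, 9, 846], [9, 3], [2, 2]]
`a.append([4, 5])` → a = [[8, 9, 846], [9, 3], [2, 2], [4, 5]]
`print(b[0])` → prints [8, 9, 846]
`print(len(b))` → prints 3
`print(c[0])` → prints [9, 3]

Answer:
[8, 9, 846]
3
[9, 3]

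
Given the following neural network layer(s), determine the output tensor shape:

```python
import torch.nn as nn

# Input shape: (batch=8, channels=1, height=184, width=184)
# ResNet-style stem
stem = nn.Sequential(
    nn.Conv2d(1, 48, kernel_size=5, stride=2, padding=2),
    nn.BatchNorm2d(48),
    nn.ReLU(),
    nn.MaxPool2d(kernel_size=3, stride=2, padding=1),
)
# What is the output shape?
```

Input: (8, 1, 184, 184) -> after Conv2d 5x5 stride=2: (8, 48, 92, 92) -> Output: (8, 48, 46, 46)

Answer: (8, 48, 46, 46)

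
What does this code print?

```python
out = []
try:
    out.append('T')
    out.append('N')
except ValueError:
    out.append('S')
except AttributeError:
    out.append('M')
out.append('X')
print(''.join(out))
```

Execution trace: 'T' (try body) → 'N' (try body, no exception) → 'X' (after the try/except). Output: TNX

Answer: TNX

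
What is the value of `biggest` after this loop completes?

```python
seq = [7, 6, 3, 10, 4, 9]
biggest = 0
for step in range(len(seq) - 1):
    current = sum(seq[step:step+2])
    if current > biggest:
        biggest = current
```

Max sum of 2-element window in [7, 6, 3, 10, 4, 9]
`biggest` takes the values: 0 → 13 → 14

Answer: 14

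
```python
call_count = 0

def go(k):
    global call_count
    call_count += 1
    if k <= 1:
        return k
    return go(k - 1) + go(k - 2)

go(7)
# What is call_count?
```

Calls(k) = 1 + Calls(k-1) + Calls(k-2); Calls(0)=Calls(1)=1. For k=7 this gives 41.

Answer: 41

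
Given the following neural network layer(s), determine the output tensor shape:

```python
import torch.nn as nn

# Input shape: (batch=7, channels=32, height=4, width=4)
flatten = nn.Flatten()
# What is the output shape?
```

Input: (7, 32, 4, 4) -> Output: (7, 512)

Answer: (7, 512)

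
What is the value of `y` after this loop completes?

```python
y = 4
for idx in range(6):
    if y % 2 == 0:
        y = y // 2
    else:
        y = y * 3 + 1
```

Collatz-style transformation from 4
`y` takes the values: 4 → 2 → 1 → 4 → 2 → 1 → 4

Answer: 4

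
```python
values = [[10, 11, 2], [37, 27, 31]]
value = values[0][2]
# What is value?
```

Trace:
`values = [[10, 11, 2], [37, 27, 31]]` → values = [[10, 11, 2], [37, 27, 31]]
`value = values[0][2]` → value = 2
So value = 2

Answer: 2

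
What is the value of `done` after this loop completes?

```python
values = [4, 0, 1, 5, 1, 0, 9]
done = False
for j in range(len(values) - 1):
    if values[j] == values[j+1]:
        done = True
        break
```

Check consecutive duplicates in [4, 0, 1, 5, 1, 0, 9]
`done` takes the values: False

Answer: False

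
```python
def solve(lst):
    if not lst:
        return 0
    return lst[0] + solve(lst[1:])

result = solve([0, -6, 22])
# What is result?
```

0 + (-6) + 22 + 0 = 16

Answer: 16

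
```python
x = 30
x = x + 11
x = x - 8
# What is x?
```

Trace:
`x = 30` → x = 30
`x = x + 11` → x = 41
`x = x - 8` → x = 33
So x = 33

Answer: 33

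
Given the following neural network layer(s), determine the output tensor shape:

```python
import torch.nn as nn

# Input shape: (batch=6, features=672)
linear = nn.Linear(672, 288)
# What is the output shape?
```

Input: (6, 672) -> Output: (6, 288)

Answer: (6, 288)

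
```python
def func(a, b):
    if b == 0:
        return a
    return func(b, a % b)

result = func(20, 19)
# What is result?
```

func(20, 19) -> func(19, 1) -> func(1, 0) -> 1

Answer: 1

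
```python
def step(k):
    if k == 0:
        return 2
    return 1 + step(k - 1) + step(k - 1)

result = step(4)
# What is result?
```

step(k) = 1 + 2·step(k-1), step(0)=2. Closed form: (2+1)·2^4 - 1 = 47.

Answer: 47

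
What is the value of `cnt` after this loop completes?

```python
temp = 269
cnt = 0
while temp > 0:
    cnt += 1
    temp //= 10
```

Count digits by repeated division by 10
`cnt` takes the values: 0 → 1 → 2 → 3

Answer: 3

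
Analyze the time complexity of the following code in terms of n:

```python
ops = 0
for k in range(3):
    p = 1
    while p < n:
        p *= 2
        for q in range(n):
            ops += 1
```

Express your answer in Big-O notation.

Each loop level contributes: 1 × log n × n. Multiplying the contributions gives O(n log n).

Answer: O(n log n)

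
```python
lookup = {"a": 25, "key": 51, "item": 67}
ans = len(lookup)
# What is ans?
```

Trace:
`lookup = {"a": 25, "key": 51, "item": 67}` → lookup = {'a': 25, 'key': 51, 'item': 67}
`ans = len(lookup)` → ans = 3
So ans = 3

Answer: 3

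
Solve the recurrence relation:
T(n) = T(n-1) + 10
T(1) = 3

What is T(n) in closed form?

Unrolling: T(n) = T(1) + 10·(n-1) = 3 + 10(n-1) = 10n - 7.

Answer: T(n) = 10n - 7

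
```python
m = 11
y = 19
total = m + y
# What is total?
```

Trace:
`m = 11` → m = 11
`y = 19` → y = 19
`total = m + y` → total = 30
So total = 30

Answer: 30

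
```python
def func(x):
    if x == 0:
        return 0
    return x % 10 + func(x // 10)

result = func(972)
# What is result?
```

Sum of digits of 972: 2 + 7 + 9 = 18

Answer: 18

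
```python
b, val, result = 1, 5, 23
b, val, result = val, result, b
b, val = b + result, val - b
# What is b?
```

Trace:
`b, val, result = 1, 5, 23` → b = 1; val = 5; result = 23
`b, val, result = val, result, b` → b = 5; val = 23; result = 1
`b, val = b + result, val - b` → b = 6; val = 18
So b = 6

Answer: 6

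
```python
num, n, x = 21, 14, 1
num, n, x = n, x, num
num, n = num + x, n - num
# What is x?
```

Trace:
`num, n, x = 21, 14, 1` → num = 21; n = 14; x = 1
`num, n, x = n, x, num` → num = 14; n = 1; x = 21
`num, n = num + x, n - num` → num = 35; n = -13
So x = 21

Answer: 21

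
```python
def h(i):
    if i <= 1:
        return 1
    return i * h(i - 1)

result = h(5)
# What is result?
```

h(5) = 5 * 4 * 3 * 2 * 1 = 120

Answer: 120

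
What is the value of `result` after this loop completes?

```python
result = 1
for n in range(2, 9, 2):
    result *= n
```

Product of even numbers 2 to 8
`result` takes the values: 1 → 2 → 8 → 48 → 384

Answer: 384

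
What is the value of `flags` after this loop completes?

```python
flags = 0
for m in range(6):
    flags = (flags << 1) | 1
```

Build 6 consecutive 1-bits: 0b111111
`flags` takes the values: 0 → 1 → 3 → 7 → 15 → 31 → 63

Answer: 63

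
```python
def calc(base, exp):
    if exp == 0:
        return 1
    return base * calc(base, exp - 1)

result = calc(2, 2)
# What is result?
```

calc(2, 2) = 2 * 2 = 4

Answer: 4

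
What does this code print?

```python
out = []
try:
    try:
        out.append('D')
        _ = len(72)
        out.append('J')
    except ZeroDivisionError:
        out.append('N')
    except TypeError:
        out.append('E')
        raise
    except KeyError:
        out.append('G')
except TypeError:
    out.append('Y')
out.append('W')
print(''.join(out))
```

Execution trace: 'D' (inner try body) → 'E' (inner except TypeError) → 'Y' (outer except TypeError) → 'W' (after the try/except). Output: DEYW

Answer: DEYW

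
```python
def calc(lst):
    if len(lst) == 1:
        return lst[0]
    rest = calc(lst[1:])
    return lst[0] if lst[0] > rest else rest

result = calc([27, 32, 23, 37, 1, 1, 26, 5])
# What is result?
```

Recursive max over [27, 32, 23, 37, 1, 1, 26, 5] = 37

Answer: 37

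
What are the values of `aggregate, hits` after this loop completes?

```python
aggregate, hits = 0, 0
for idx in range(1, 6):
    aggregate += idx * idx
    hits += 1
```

Sum of squares and count
`aggregate, hits` takes the values: (0, 0) → (1, 0) → (1, 1) → (5, 1) → (5, 2) → (14, 2) → (14, 3) → (30, 3) → (30, 4) → (55, 4) → (55, 5)

Answer: 55, 5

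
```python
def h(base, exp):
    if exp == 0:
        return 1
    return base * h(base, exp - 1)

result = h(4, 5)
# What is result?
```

h(4, 5) = 4 * 4 * 4 * 4 * 4 = 1024

Answer: 1024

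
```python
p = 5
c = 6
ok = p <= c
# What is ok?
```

Trace:
`p = 5` → p = 5
`c = 6` → c = 6
`ok = p <= c` → ok = True
So ok = True

Answer: True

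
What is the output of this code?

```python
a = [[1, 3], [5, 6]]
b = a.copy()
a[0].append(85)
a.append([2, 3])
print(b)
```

Key concept: shallow copy with nested lists.
Step by step:
`a = [[1, 3], [5, 6]]` → a = [[1, 3], [5, 6]]
`b = a.copy()` → b = [[1, 3], [5, 6]]
`a[0].append(85)` → a = [[1, 3, 85], [5, 6]]; b = [[1, 3, 85], [5, 6]]
`a.append([2, 3])` → a = [[1, 3, 85], [5, 6], [2, 3]]
`print(b)` → prints [[1, 3, 85], [5, 6]]

Answer: [[1, 3, 85], [5, 6]]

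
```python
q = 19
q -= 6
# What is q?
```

Trace:
`q = 19` → q = 19
`q -= 6` → q = 13
So q = 13

Answer: 13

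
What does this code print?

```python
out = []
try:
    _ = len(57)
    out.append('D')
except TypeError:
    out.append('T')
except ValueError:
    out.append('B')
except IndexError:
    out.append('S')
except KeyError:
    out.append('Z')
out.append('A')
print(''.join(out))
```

Execution trace: 'T' (except TypeError) → 'A' (after the try/except). Output: TA

Answer: TA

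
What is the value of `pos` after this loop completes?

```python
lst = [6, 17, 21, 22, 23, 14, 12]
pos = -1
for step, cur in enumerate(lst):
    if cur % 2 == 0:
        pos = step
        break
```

First even number index in [6, 17, 21, 22, 23, 14, 12]
`pos` takes the values: -1 → 0

Answer: 0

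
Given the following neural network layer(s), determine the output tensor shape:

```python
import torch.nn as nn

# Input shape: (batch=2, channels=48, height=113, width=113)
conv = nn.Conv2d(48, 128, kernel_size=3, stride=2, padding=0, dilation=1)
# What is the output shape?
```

Input: (2, 48, 113, 113) -> Output: (2, 128, 56, 56)

Answer: (2, 128, 56, 56)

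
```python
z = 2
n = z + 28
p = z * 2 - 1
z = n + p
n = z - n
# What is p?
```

Trace:
`z = 2` → z = 2
`n = z + 28` → n = 30
`p = z * 2 - 1` → p = 3
`z = n + p` → z = 33
`n = z - n` → n = 3
So p = 3

Answer: 3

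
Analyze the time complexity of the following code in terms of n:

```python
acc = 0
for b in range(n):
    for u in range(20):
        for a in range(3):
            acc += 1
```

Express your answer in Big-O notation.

Each loop level contributes: n × 1 × 1. Multiplying the contributions gives O(n).

Answer: O(n)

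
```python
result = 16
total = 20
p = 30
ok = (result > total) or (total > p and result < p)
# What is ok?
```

Trace:
`result = 16` → result = 16
`total = 20` → total = 20
`p = 30` → p = 30
`ok = (result > total) or (total > p and result < p)` → ok = False
So ok = False

Answer: False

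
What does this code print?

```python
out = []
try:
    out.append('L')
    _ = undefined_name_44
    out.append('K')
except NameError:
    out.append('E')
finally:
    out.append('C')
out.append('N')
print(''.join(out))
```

Execution trace: 'L' (try body) → 'E' (except NameError) → 'C' (finally) → 'N' (after the try/except). Output: LECN

Answer: LECN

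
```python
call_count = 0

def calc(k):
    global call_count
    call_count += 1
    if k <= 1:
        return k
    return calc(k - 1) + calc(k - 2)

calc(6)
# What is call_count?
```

Calls(k) = 1 + Calls(k-1) + Calls(k-2); Calls(0)=Calls(1)=1. For k=6 this gives 25.

Answer: 25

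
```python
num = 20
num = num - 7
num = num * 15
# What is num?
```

Trace:
`num = 20` → num = 20
`num = num - 7` → num = 13
`num = num * 15` → num = 195
So num = 195

Answer: 195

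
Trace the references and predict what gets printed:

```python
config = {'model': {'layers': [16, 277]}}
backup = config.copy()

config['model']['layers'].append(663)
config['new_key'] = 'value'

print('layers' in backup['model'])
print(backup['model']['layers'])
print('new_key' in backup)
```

Key concept: shallow copy gotcha with nested dict.
Step by step:
`config = {'model': {'layers': [16, 277]}}` → config = {'model': {'layers': [16, 277]}}
`backup = config.copy()` → backup = {'model': {'layers': [16, 277]}}
`config['model']['layers'].append(663)` → config = {'model': {'layers': [16, 277, 663]}}; backup = {'model': {'layers': [16, 277, 663]}}
`config['new_key'] = 'value'` → config = {'model': {'layers': [16, 277, 663]}, 'new_key': 'value'}
`print('layers' in backup['model'])` → prints True
`print(backup['model']['layers'])` → prints [16, 277, 663]
`print('new_key' in backup)` → prints False

Answer:
True
[16, 277, 663]
False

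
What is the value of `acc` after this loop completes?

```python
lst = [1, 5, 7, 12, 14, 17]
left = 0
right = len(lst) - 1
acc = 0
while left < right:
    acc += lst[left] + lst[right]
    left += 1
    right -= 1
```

Sum of pairs from ends
`acc` takes the values: 0 → 18 → 37 → 56

Answer: 56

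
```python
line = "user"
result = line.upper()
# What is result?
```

Trace:
`line = "user"` → line = 'user'
`result = line.upper()` → result = 'USER'
So result = 'USER'

Answer: 'USER'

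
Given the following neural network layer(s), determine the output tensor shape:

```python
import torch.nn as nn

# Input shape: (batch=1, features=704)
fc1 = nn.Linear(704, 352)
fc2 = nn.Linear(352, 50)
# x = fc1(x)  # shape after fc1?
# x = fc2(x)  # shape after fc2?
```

Input: (1, 704) -> after fc1: (1, 352) -> Output: (1, 50)

Answer: (1, 50)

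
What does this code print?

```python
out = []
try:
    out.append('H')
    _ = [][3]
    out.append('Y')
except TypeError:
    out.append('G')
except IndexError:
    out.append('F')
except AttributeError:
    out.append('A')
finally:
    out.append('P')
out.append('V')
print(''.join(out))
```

Execution trace: 'H' (try body) → 'F' (except IndexError) → 'P' (finally) → 'V' (after the try/except). Output: HFPV

Answer: HFPV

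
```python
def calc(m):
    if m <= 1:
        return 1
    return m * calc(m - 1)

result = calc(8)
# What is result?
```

calc(8) = 8 * 7 * 6 * 5 * 4 * 3 * 2 * 1 = 40320

Answer: 40320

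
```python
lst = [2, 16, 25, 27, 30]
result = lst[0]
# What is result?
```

Trace:
`lst = [2, 16, 25, 27, 30]` → lst = [2, 16, 25, 27, 30]
`result = lst[0]` → result = 2
So result = 2

Answer: 2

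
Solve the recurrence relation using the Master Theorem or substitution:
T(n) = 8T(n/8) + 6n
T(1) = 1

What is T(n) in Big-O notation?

By Master Theorem: a=8, b=8, f(n)=6n. Since log_8(8) = 1 and f(n) = Θ(n^1), Case 2 applies. T(n) = O(n log n).

Answer: O(n log n)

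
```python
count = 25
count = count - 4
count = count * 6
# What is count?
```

Trace:
`count = 25` → count = 25
`count = count - 4` → count = 21
`count = count * 6` → count = 126
So count = 126

Answer: 126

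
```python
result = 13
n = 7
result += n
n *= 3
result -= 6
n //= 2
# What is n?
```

Trace:
`result = 13` → result = 13
`n = 7` → n = 7
`result += n` → result = 20
`n *= 3` → n = 21
`result -= 6` → result = 14
`n //= 2` → n = 10
So n = 10

Answer: 10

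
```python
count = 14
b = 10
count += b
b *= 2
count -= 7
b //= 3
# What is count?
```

Trace:
`count = 14` → count = 14
`b = 10` → b = 10
`count += b` → count = 24
`b *= 2` → b = 20
`count -= 7` → count = 17
`b //= 3` → b = 6
So count = 17

Answer: 17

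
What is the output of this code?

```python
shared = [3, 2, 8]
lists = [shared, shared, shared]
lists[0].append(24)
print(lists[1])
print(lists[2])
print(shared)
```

Key concept: list of same reference.
Step by step:
`shared = [3, 2, 8]` → shared = [3, 2, 8]
`lists = [shared, shared, shared]` → lists = [[3, 2, 8], [3, 2, 8], [3, 2, 8]]
`lists[0].append(24)` → shared = [3, 2, 8, 24]; lists = [[3, 2, 8, 24], [3, 2, 8, 24], [3, 2, 8, 24]]
`print(lists[1])` → prints [3, 2, 8, 24]
`print(lists[2])` → prints [3, 2, 8, 24]
`print(shared)` → prints [3, 2, 8, 24]

Answer:
[3, 2, 8, 24]
[3, 2, 8, 24]
[3, 2, 8, 24]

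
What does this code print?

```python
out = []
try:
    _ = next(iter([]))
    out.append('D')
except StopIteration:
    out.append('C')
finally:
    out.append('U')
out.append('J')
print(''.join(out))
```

Execution trace: 'C' (except StopIteration) → 'U' (finally) → 'J' (after the try/except). Output: CUJ

Answer: CUJ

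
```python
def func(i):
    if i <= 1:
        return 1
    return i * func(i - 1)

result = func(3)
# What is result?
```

func(3) = 3 * 2 * 1 = 6

Answer: 6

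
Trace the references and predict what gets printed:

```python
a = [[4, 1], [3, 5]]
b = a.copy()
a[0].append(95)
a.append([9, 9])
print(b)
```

Key concept: shallow copy with nested lists.
Step by step:
`a = [[4, 1], [3, 5]]` → a = [[4, 1], [3, 5]]
`b = a.copy()` → b = [[4, 1], [3, 5]]
`a[0].append(95)` → a = [[4, 1, 95], [3, 5]]; b = [[4, 1, 95], [3, 5]]
`a.append([9, 9])` → a = [[4, 1, 95], [3, 5], [9, 9]]
`print(b)` → prints [[4, 1, 95], [3, 5]]

Answer: [[4, 1, 95], [3, 5]]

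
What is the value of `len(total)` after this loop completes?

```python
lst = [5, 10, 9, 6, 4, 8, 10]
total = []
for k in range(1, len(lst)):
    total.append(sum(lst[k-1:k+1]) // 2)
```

Number of 2-element averages
`total` takes the values: [] → [7] → [7, 9] → [7, 9, 7] → [7, 9, 7, 5] → [7, 9, 7, 5, 6] → [7, 9, 7, 5, 6, 9]
So `len(total)` = 6

Answer: 6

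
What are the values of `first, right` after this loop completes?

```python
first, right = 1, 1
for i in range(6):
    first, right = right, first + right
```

Fibonacci: after 6 iterations
`first, right` takes the values: (1, 1) → (1, 2) → (2, 3) → (3, 5) → (5, 8) → (8, 13) → (13, 21)

Answer: 13, 21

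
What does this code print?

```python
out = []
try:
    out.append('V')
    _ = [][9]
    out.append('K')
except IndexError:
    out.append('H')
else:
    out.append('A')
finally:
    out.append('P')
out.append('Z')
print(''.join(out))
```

Execution trace: 'V' (try body) → 'H' (except IndexError) → 'P' (finally) → 'Z' (after the try/except). Output: VHPZ

Answer: VHPZ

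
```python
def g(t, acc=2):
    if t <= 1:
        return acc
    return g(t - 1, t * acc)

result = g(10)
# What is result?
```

Accumulator trace (n, acc): (10, 2) -> (9, 20) -> (8, 180) -> (7, 1440) -> (6, 10080) -> (5, 60480) -> (4, 302400) -> (3, 1209600) -> (2, 3628800) -> (1, 7257600) -> return 7257600

Answer: 7257600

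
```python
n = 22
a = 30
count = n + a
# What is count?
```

Trace:
`n = 22` → n = 22
`a = 30` → a = 30
`count = n + a` → count = 52
So count = 52

Answer: 52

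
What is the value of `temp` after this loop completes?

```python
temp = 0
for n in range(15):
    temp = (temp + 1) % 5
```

Increment mod 5, 15 times = 0
`temp` takes the values: 0 → 1 → 2 → 3 → 4 → 0 → 1 → 2 → 3 → 4 → 0 → 1 → 2 → 3 → 4 → 0

Answer: 0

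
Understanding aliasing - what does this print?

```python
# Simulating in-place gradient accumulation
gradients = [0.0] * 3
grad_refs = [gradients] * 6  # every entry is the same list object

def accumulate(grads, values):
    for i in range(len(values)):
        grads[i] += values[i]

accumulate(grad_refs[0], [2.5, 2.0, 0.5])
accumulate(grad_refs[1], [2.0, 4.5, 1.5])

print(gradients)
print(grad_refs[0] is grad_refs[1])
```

Key concept: gradient accumulation aliasing.
Step by step:
`gradients = [0.0] * 3` → gradients = [0.0, 0.0, 0.0]
`grad_refs = [gradients] * 6` → grad_refs = [[0.0, 0.0, 0.0], [0.0, 0.0, 0.0], [0.0, 0.0, 0.0], [0.0, 0.0, 0.0], [0.0, 0.0, 0.0], [0.0, 0.0, 0.0]]
`accumulate(grad_refs[0], [2.5, 2.0, 0.5])` → gradients = [2.5, 2.0, 0.5]; grad_refs = [[2.5, 2.0, 0.5], [2.5, 2.0, 0.5], [2.5, 2.0, 0.5], [2.5, 2.0, 0.5], [2.5, 2.0, 0.5], [2.5, 2.0, 0.5]]
`accumulate(grad_refs[1], [2.0, 4.5, 1.5])` → gradients = [4.5, 6.5, 2.0]; grad_refs = [[4.5, 6.5, 2.0], [4.5, 6.5, 2.0], [4.5, 6.5, 2.0], [4.5, 6.5, 2.0], [4.5, 6.5, 2.0], [4.5, 6.5, 2.0]]
`print(gradients)` → prints [4.5, 6.5, 2.0]
`print(grad_refs[0] is grad_refs[1])` → prints True

Answer:
[4.5, 6.5, 2.0]
True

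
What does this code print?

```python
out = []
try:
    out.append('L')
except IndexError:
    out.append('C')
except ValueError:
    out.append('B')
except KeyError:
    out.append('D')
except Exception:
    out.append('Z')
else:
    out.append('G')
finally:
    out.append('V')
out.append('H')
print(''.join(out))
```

Execution trace: 'L' (try body, no exception) → 'G' (else) → 'V' (finally) → 'H' (after the try/except). Output: LGVH

Answer: LGVH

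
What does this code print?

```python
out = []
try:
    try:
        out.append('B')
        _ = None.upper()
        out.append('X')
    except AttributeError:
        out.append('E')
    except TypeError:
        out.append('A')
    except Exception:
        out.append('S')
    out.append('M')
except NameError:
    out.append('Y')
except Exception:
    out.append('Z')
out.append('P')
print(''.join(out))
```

Execution trace: 'B' (inner try body) → 'E' (inner except AttributeError) → 'M' (try body, no exception) → 'P' (after the try/except). Output: BEMP

Answer: BEMP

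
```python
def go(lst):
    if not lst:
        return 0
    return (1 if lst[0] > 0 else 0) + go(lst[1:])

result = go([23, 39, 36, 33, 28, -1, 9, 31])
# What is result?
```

Count of positive elements in [23, 39, 36, 33, 28, -1, 9, 31] = 7

Answer: 7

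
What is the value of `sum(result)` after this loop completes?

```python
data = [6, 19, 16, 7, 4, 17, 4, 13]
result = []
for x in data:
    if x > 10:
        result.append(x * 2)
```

Sum of doubled values > 10
`result` takes the values: [] → [38] → [38, 32] → [38, 32, 34] → [38, 32, 34, 26]
So `sum(result)` = 130

Answer: 130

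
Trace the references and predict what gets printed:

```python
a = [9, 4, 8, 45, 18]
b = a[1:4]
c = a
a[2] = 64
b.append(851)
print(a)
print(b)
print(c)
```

Key concept: slice vs alias.
Step by step:
`a = [9, 4, 8, 45, 18]` → a = [9, 4, 8, 45, 18]
`b = a[1:4]` → b = [4, 8, 45]
`c = a` → c = [9, 4, 8, 45, 18] (same object as a)
`a[2] = 64` → a = [9, 4, 64, 45, 18] (same object as c); c = [9, 4, 64, 45, 18] (same object as a)
`b.append(851)` → b = [4, 8, 45, 851]
`print(a)` → prints [9, 4, 64, 45, 18]
`print(b)` → prints [4, 8, 45, 851]
`print(c)` → prints [9, 4, 64, 45, 18]

Answer:
[9, 4, 64, 45, 18]
[4, 8, 45, 851]
[9, 4, 64, 45, 18]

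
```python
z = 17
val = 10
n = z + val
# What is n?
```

Trace:
`z = 17` → z = 17
`val = 10` → val = 10
`n = z + val` → n = 27
So n = 27

Answer: 27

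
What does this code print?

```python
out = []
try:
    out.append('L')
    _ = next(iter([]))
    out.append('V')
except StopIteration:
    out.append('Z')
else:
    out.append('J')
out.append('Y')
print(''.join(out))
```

Execution trace: 'L' (try body) → 'Z' (except StopIteration) → 'Y' (after the try/except). Output: LZY

Answer: LZY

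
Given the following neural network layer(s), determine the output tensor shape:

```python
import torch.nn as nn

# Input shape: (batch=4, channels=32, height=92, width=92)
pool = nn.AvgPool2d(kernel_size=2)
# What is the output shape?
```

Input: (4, 32, 92, 92) -> Output: (4, 32, 46, 46)

Answer: (4, 32, 46, 46)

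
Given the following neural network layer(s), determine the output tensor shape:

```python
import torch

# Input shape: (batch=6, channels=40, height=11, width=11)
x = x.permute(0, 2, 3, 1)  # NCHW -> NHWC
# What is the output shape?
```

Input: (6, 40, 11, 11) -> Output: (6, 11, 11, 40)

Answer: (6, 11, 11, 40)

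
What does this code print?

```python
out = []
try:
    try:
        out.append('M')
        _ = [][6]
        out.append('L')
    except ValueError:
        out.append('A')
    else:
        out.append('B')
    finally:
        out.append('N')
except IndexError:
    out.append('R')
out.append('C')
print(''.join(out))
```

Execution trace: 'M' (try body) → 'N' (finally) → 'R' (outer except IndexError) → 'C' (after the try/except). Output: MNRC

Answer: MNRC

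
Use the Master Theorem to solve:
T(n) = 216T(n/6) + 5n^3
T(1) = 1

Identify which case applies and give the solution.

a=216, b=6, f(n)=5n^3. log_6(216) = 3. Since c=3 = 3, Case 2 applies: T(n) = Θ(n^log_b(a) · log n) = O(n^3 log n).

Answer: O(n^3 log n) - Case 2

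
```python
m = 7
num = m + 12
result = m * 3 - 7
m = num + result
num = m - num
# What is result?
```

Trace:
`m = 7` → m = 7
`num = m + 12` → num = 19
`result = m * 3 - 7` → result = 14
`m = num + result` → m = 33
`num = m - num` → num = 14
So result = 14

Answer: 14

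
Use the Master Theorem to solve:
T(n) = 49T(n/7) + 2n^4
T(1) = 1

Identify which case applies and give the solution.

a=49, b=7, f(n)=2n^4. log_7(49) = 2. Since c=4 > 2 and the regularity condition holds (49(n/7)^4 = (49/7^4)n^4 with 49/7^4 < 1), Case 3 applies: T(n) = Θ(f(n)) = O(n^4).

Answer: O(n^4) - Case 3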